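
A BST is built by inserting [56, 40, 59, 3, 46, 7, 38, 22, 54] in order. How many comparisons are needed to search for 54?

Search path for 54: 56 -> 40 -> 46 -> 54
Found: True
Comparisons: 4


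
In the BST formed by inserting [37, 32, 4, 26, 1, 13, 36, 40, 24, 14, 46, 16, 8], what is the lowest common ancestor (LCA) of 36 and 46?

Tree insertion order: [37, 32, 4, 26, 1, 13, 36, 40, 24, 14, 46, 16, 8]
Tree (level-order array): [37, 32, 40, 4, 36, None, 46, 1, 26, None, None, None, None, None, None, 13, None, 8, 24, None, None, 14, None, None, 16]
In a BST, the LCA of p=36, q=46 is the first node v on the
root-to-leaf path with p <= v <= q (go left if both < v, right if both > v).
Walk from root:
  at 37: 36 <= 37 <= 46, this is the LCA
LCA = 37


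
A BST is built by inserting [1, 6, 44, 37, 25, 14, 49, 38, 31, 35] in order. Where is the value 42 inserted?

Starting tree (level order): [1, None, 6, None, 44, 37, 49, 25, 38, None, None, 14, 31, None, None, None, None, None, 35]
Insertion path: 1 -> 6 -> 44 -> 37 -> 38
Result: insert 42 as right child of 38
Final tree (level order): [1, None, 6, None, 44, 37, 49, 25, 38, None, None, 14, 31, None, 42, None, None, None, 35]


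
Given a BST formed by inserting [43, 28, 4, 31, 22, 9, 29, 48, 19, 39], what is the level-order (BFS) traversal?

Tree insertion order: [43, 28, 4, 31, 22, 9, 29, 48, 19, 39]
Tree (level-order array): [43, 28, 48, 4, 31, None, None, None, 22, 29, 39, 9, None, None, None, None, None, None, 19]
BFS from the root, enqueuing left then right child of each popped node:
  queue [43] -> pop 43, enqueue [28, 48], visited so far: [43]
  queue [28, 48] -> pop 28, enqueue [4, 31], visited so far: [43, 28]
  queue [48, 4, 31] -> pop 48, enqueue [none], visited so far: [43, 28, 48]
  queue [4, 31] -> pop 4, enqueue [22], visited so far: [43, 28, 48, 4]
  queue [31, 22] -> pop 31, enqueue [29, 39], visited so far: [43, 28, 48, 4, 31]
  queue [22, 29, 39] -> pop 22, enqueue [9], visited so far: [43, 28, 48, 4, 31, 22]
  queue [29, 39, 9] -> pop 29, enqueue [none], visited so far: [43, 28, 48, 4, 31, 22, 29]
  queue [39, 9] -> pop 39, enqueue [none], visited so far: [43, 28, 48, 4, 31, 22, 29, 39]
  queue [9] -> pop 9, enqueue [19], visited so far: [43, 28, 48, 4, 31, 22, 29, 39, 9]
  queue [19] -> pop 19, enqueue [none], visited so far: [43, 28, 48, 4, 31, 22, 29, 39, 9, 19]
Result: [43, 28, 48, 4, 31, 22, 29, 39, 9, 19]


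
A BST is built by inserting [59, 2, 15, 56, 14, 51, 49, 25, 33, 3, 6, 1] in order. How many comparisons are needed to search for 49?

Search path for 49: 59 -> 2 -> 15 -> 56 -> 51 -> 49
Found: True
Comparisons: 6


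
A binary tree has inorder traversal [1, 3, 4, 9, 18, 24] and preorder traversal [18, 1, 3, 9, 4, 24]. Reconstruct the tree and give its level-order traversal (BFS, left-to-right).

Inorder:  [1, 3, 4, 9, 18, 24]
Preorder: [18, 1, 3, 9, 4, 24]
Algorithm: preorder visits root first, so consume preorder in order;
for each root, split the current inorder slice at that value into
left-subtree inorder and right-subtree inorder, then recurse.
Recursive splits:
  root=18; inorder splits into left=[1, 3, 4, 9], right=[24]
  root=1; inorder splits into left=[], right=[3, 4, 9]
  root=3; inorder splits into left=[], right=[4, 9]
  root=9; inorder splits into left=[4], right=[]
  root=4; inorder splits into left=[], right=[]
  root=24; inorder splits into left=[], right=[]
Reconstructed level-order: [18, 1, 24, 3, 9, 4]


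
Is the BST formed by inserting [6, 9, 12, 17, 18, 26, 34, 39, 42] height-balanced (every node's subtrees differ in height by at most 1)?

Tree (level-order array): [6, None, 9, None, 12, None, 17, None, 18, None, 26, None, 34, None, 39, None, 42]
Definition: a tree is height-balanced if, at every node, |h(left) - h(right)| <= 1 (empty subtree has height -1).
Bottom-up per-node check:
  node 42: h_left=-1, h_right=-1, diff=0 [OK], height=0
  node 39: h_left=-1, h_right=0, diff=1 [OK], height=1
  node 34: h_left=-1, h_right=1, diff=2 [FAIL (|-1-1|=2 > 1)], height=2
  node 26: h_left=-1, h_right=2, diff=3 [FAIL (|-1-2|=3 > 1)], height=3
  node 18: h_left=-1, h_right=3, diff=4 [FAIL (|-1-3|=4 > 1)], height=4
  node 17: h_left=-1, h_right=4, diff=5 [FAIL (|-1-4|=5 > 1)], height=5
  node 12: h_left=-1, h_right=5, diff=6 [FAIL (|-1-5|=6 > 1)], height=6
  node 9: h_left=-1, h_right=6, diff=7 [FAIL (|-1-6|=7 > 1)], height=7
  node 6: h_left=-1, h_right=7, diff=8 [FAIL (|-1-7|=8 > 1)], height=8
Node 34 violates the condition: |-1 - 1| = 2 > 1.
Result: Not balanced


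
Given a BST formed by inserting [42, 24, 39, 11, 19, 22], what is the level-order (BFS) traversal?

Tree insertion order: [42, 24, 39, 11, 19, 22]
Tree (level-order array): [42, 24, None, 11, 39, None, 19, None, None, None, 22]
BFS from the root, enqueuing left then right child of each popped node:
  queue [42] -> pop 42, enqueue [24], visited so far: [42]
  queue [24] -> pop 24, enqueue [11, 39], visited so far: [42, 24]
  queue [11, 39] -> pop 11, enqueue [19], visited so far: [42, 24, 11]
  queue [39, 19] -> pop 39, enqueue [none], visited so far: [42, 24, 11, 39]
  queue [19] -> pop 19, enqueue [22], visited so far: [42, 24, 11, 39, 19]
  queue [22] -> pop 22, enqueue [none], visited so far: [42, 24, 11, 39, 19, 22]
Result: [42, 24, 11, 39, 19, 22]


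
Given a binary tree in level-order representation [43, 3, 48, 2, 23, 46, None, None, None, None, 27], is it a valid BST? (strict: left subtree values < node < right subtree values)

Level-order array: [43, 3, 48, 2, 23, 46, None, None, None, None, 27]
Validate using subtree bounds (lo, hi): at each node, require lo < value < hi,
then recurse left with hi=value and right with lo=value.
Preorder trace (stopping at first violation):
  at node 43 with bounds (-inf, +inf): OK
  at node 3 with bounds (-inf, 43): OK
  at node 2 with bounds (-inf, 3): OK
  at node 23 with bounds (3, 43): OK
  at node 27 with bounds (23, 43): OK
  at node 48 with bounds (43, +inf): OK
  at node 46 with bounds (43, 48): OK
No violation found at any node.
Result: Valid BST


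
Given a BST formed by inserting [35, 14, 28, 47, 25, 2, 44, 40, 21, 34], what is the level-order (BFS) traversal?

Tree insertion order: [35, 14, 28, 47, 25, 2, 44, 40, 21, 34]
Tree (level-order array): [35, 14, 47, 2, 28, 44, None, None, None, 25, 34, 40, None, 21]
BFS from the root, enqueuing left then right child of each popped node:
  queue [35] -> pop 35, enqueue [14, 47], visited so far: [35]
  queue [14, 47] -> pop 14, enqueue [2, 28], visited so far: [35, 14]
  queue [47, 2, 28] -> pop 47, enqueue [44], visited so far: [35, 14, 47]
  queue [2, 28, 44] -> pop 2, enqueue [none], visited so far: [35, 14, 47, 2]
  queue [28, 44] -> pop 28, enqueue [25, 34], visited so far: [35, 14, 47, 2, 28]
  queue [44, 25, 34] -> pop 44, enqueue [40], visited so far: [35, 14, 47, 2, 28, 44]
  queue [25, 34, 40] -> pop 25, enqueue [21], visited so far: [35, 14, 47, 2, 28, 44, 25]
  queue [34, 40, 21] -> pop 34, enqueue [none], visited so far: [35, 14, 47, 2, 28, 44, 25, 34]
  queue [40, 21] -> pop 40, enqueue [none], visited so far: [35, 14, 47, 2, 28, 44, 25, 34, 40]
  queue [21] -> pop 21, enqueue [none], visited so far: [35, 14, 47, 2, 28, 44, 25, 34, 40, 21]
Result: [35, 14, 47, 2, 28, 44, 25, 34, 40, 21]


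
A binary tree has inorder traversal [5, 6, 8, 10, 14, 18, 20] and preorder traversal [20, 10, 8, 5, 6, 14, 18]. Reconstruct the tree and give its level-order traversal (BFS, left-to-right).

Inorder:  [5, 6, 8, 10, 14, 18, 20]
Preorder: [20, 10, 8, 5, 6, 14, 18]
Algorithm: preorder visits root first, so consume preorder in order;
for each root, split the current inorder slice at that value into
left-subtree inorder and right-subtree inorder, then recurse.
Recursive splits:
  root=20; inorder splits into left=[5, 6, 8, 10, 14, 18], right=[]
  root=10; inorder splits into left=[5, 6, 8], right=[14, 18]
  root=8; inorder splits into left=[5, 6], right=[]
  root=5; inorder splits into left=[], right=[6]
  root=6; inorder splits into left=[], right=[]
  root=14; inorder splits into left=[], right=[18]
  root=18; inorder splits into left=[], right=[]
Reconstructed level-order: [20, 10, 8, 14, 5, 18, 6]


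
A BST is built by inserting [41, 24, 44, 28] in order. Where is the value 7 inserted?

Starting tree (level order): [41, 24, 44, None, 28]
Insertion path: 41 -> 24
Result: insert 7 as left child of 24
Final tree (level order): [41, 24, 44, 7, 28]


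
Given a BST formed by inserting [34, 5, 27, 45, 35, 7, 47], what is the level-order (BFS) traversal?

Tree insertion order: [34, 5, 27, 45, 35, 7, 47]
Tree (level-order array): [34, 5, 45, None, 27, 35, 47, 7]
BFS from the root, enqueuing left then right child of each popped node:
  queue [34] -> pop 34, enqueue [5, 45], visited so far: [34]
  queue [5, 45] -> pop 5, enqueue [27], visited so far: [34, 5]
  queue [45, 27] -> pop 45, enqueue [35, 47], visited so far: [34, 5, 45]
  queue [27, 35, 47] -> pop 27, enqueue [7], visited so far: [34, 5, 45, 27]
  queue [35, 47, 7] -> pop 35, enqueue [none], visited so far: [34, 5, 45, 27, 35]
  queue [47, 7] -> pop 47, enqueue [none], visited so far: [34, 5, 45, 27, 35, 47]
  queue [7] -> pop 7, enqueue [none], visited so far: [34, 5, 45, 27, 35, 47, 7]
Result: [34, 5, 45, 27, 35, 47, 7]


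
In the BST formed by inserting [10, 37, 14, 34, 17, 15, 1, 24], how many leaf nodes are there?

Tree built from: [10, 37, 14, 34, 17, 15, 1, 24]
Tree (level-order array): [10, 1, 37, None, None, 14, None, None, 34, 17, None, 15, 24]
Rule: A leaf has 0 children.
Per-node child counts:
  node 10: 2 child(ren)
  node 1: 0 child(ren)
  node 37: 1 child(ren)
  node 14: 1 child(ren)
  node 34: 1 child(ren)
  node 17: 2 child(ren)
  node 15: 0 child(ren)
  node 24: 0 child(ren)
Matching nodes: [1, 15, 24]
Count of leaf nodes: 3


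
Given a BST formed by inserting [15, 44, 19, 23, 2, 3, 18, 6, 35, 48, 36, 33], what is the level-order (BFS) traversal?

Tree insertion order: [15, 44, 19, 23, 2, 3, 18, 6, 35, 48, 36, 33]
Tree (level-order array): [15, 2, 44, None, 3, 19, 48, None, 6, 18, 23, None, None, None, None, None, None, None, 35, 33, 36]
BFS from the root, enqueuing left then right child of each popped node:
  queue [15] -> pop 15, enqueue [2, 44], visited so far: [15]
  queue [2, 44] -> pop 2, enqueue [3], visited so far: [15, 2]
  queue [44, 3] -> pop 44, enqueue [19, 48], visited so far: [15, 2, 44]
  queue [3, 19, 48] -> pop 3, enqueue [6], visited so far: [15, 2, 44, 3]
  queue [19, 48, 6] -> pop 19, enqueue [18, 23], visited so far: [15, 2, 44, 3, 19]
  queue [48, 6, 18, 23] -> pop 48, enqueue [none], visited so far: [15, 2, 44, 3, 19, 48]
  queue [6, 18, 23] -> pop 6, enqueue [none], visited so far: [15, 2, 44, 3, 19, 48, 6]
  queue [18, 23] -> pop 18, enqueue [none], visited so far: [15, 2, 44, 3, 19, 48, 6, 18]
  queue [23] -> pop 23, enqueue [35], visited so far: [15, 2, 44, 3, 19, 48, 6, 18, 23]
  queue [35] -> pop 35, enqueue [33, 36], visited so far: [15, 2, 44, 3, 19, 48, 6, 18, 23, 35]
  queue [33, 36] -> pop 33, enqueue [none], visited so far: [15, 2, 44, 3, 19, 48, 6, 18, 23, 35, 33]
  queue [36] -> pop 36, enqueue [none], visited so far: [15, 2, 44, 3, 19, 48, 6, 18, 23, 35, 33, 36]
Result: [15, 2, 44, 3, 19, 48, 6, 18, 23, 35, 33, 36]


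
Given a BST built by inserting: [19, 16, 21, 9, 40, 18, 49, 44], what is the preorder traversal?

Tree insertion order: [19, 16, 21, 9, 40, 18, 49, 44]
Tree (level-order array): [19, 16, 21, 9, 18, None, 40, None, None, None, None, None, 49, 44]
Preorder traversal: [19, 16, 9, 18, 21, 40, 49, 44]


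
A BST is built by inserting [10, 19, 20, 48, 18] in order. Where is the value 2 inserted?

Starting tree (level order): [10, None, 19, 18, 20, None, None, None, 48]
Insertion path: 10
Result: insert 2 as left child of 10
Final tree (level order): [10, 2, 19, None, None, 18, 20, None, None, None, 48]


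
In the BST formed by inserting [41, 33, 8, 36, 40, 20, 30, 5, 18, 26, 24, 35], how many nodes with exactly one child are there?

Tree built from: [41, 33, 8, 36, 40, 20, 30, 5, 18, 26, 24, 35]
Tree (level-order array): [41, 33, None, 8, 36, 5, 20, 35, 40, None, None, 18, 30, None, None, None, None, None, None, 26, None, 24]
Rule: These are nodes with exactly 1 non-null child.
Per-node child counts:
  node 41: 1 child(ren)
  node 33: 2 child(ren)
  node 8: 2 child(ren)
  node 5: 0 child(ren)
  node 20: 2 child(ren)
  node 18: 0 child(ren)
  node 30: 1 child(ren)
  node 26: 1 child(ren)
  node 24: 0 child(ren)
  node 36: 2 child(ren)
  node 35: 0 child(ren)
  node 40: 0 child(ren)
Matching nodes: [41, 30, 26]
Count of nodes with exactly one child: 3


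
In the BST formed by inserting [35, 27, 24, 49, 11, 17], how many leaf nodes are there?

Tree built from: [35, 27, 24, 49, 11, 17]
Tree (level-order array): [35, 27, 49, 24, None, None, None, 11, None, None, 17]
Rule: A leaf has 0 children.
Per-node child counts:
  node 35: 2 child(ren)
  node 27: 1 child(ren)
  node 24: 1 child(ren)
  node 11: 1 child(ren)
  node 17: 0 child(ren)
  node 49: 0 child(ren)
Matching nodes: [17, 49]
Count of leaf nodes: 2


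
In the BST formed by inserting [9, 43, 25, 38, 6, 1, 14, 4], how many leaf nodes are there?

Tree built from: [9, 43, 25, 38, 6, 1, 14, 4]
Tree (level-order array): [9, 6, 43, 1, None, 25, None, None, 4, 14, 38]
Rule: A leaf has 0 children.
Per-node child counts:
  node 9: 2 child(ren)
  node 6: 1 child(ren)
  node 1: 1 child(ren)
  node 4: 0 child(ren)
  node 43: 1 child(ren)
  node 25: 2 child(ren)
  node 14: 0 child(ren)
  node 38: 0 child(ren)
Matching nodes: [4, 14, 38]
Count of leaf nodes: 3


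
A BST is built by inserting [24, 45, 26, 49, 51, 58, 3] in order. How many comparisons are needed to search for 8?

Search path for 8: 24 -> 3
Found: False
Comparisons: 2


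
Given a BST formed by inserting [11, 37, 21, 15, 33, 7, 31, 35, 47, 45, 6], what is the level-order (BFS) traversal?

Tree insertion order: [11, 37, 21, 15, 33, 7, 31, 35, 47, 45, 6]
Tree (level-order array): [11, 7, 37, 6, None, 21, 47, None, None, 15, 33, 45, None, None, None, 31, 35]
BFS from the root, enqueuing left then right child of each popped node:
  queue [11] -> pop 11, enqueue [7, 37], visited so far: [11]
  queue [7, 37] -> pop 7, enqueue [6], visited so far: [11, 7]
  queue [37, 6] -> pop 37, enqueue [21, 47], visited so far: [11, 7, 37]
  queue [6, 21, 47] -> pop 6, enqueue [none], visited so far: [11, 7, 37, 6]
  queue [21, 47] -> pop 21, enqueue [15, 33], visited so far: [11, 7, 37, 6, 21]
  queue [47, 15, 33] -> pop 47, enqueue [45], visited so far: [11, 7, 37, 6, 21, 47]
  queue [15, 33, 45] -> pop 15, enqueue [none], visited so far: [11, 7, 37, 6, 21, 47, 15]
  queue [33, 45] -> pop 33, enqueue [31, 35], visited so far: [11, 7, 37, 6, 21, 47, 15, 33]
  queue [45, 31, 35] -> pop 45, enqueue [none], visited so far: [11, 7, 37, 6, 21, 47, 15, 33, 45]
  queue [31, 35] -> pop 31, enqueue [none], visited so far: [11, 7, 37, 6, 21, 47, 15, 33, 45, 31]
  queue [35] -> pop 35, enqueue [none], visited so far: [11, 7, 37, 6, 21, 47, 15, 33, 45, 31, 35]
Result: [11, 7, 37, 6, 21, 47, 15, 33, 45, 31, 35]


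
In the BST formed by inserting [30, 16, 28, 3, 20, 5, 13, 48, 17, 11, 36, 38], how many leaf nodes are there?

Tree built from: [30, 16, 28, 3, 20, 5, 13, 48, 17, 11, 36, 38]
Tree (level-order array): [30, 16, 48, 3, 28, 36, None, None, 5, 20, None, None, 38, None, 13, 17, None, None, None, 11]
Rule: A leaf has 0 children.
Per-node child counts:
  node 30: 2 child(ren)
  node 16: 2 child(ren)
  node 3: 1 child(ren)
  node 5: 1 child(ren)
  node 13: 1 child(ren)
  node 11: 0 child(ren)
  node 28: 1 child(ren)
  node 20: 1 child(ren)
  node 17: 0 child(ren)
  node 48: 1 child(ren)
  node 36: 1 child(ren)
  node 38: 0 child(ren)
Matching nodes: [11, 17, 38]
Count of leaf nodes: 3


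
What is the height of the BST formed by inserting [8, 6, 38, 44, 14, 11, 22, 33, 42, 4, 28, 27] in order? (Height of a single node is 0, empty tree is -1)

Insertion order: [8, 6, 38, 44, 14, 11, 22, 33, 42, 4, 28, 27]
Tree (level-order array): [8, 6, 38, 4, None, 14, 44, None, None, 11, 22, 42, None, None, None, None, 33, None, None, 28, None, 27]
Compute height bottom-up (empty subtree = -1):
  height(4) = 1 + max(-1, -1) = 0
  height(6) = 1 + max(0, -1) = 1
  height(11) = 1 + max(-1, -1) = 0
  height(27) = 1 + max(-1, -1) = 0
  height(28) = 1 + max(0, -1) = 1
  height(33) = 1 + max(1, -1) = 2
  height(22) = 1 + max(-1, 2) = 3
  height(14) = 1 + max(0, 3) = 4
  height(42) = 1 + max(-1, -1) = 0
  height(44) = 1 + max(0, -1) = 1
  height(38) = 1 + max(4, 1) = 5
  height(8) = 1 + max(1, 5) = 6
Height = 6


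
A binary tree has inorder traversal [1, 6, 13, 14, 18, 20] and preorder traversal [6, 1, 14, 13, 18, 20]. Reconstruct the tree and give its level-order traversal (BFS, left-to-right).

Inorder:  [1, 6, 13, 14, 18, 20]
Preorder: [6, 1, 14, 13, 18, 20]
Algorithm: preorder visits root first, so consume preorder in order;
for each root, split the current inorder slice at that value into
left-subtree inorder and right-subtree inorder, then recurse.
Recursive splits:
  root=6; inorder splits into left=[1], right=[13, 14, 18, 20]
  root=1; inorder splits into left=[], right=[]
  root=14; inorder splits into left=[13], right=[18, 20]
  root=13; inorder splits into left=[], right=[]
  root=18; inorder splits into left=[], right=[20]
  root=20; inorder splits into left=[], right=[]
Reconstructed level-order: [6, 1, 14, 13, 18, 20]


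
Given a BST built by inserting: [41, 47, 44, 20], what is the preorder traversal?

Tree insertion order: [41, 47, 44, 20]
Tree (level-order array): [41, 20, 47, None, None, 44]
Preorder traversal: [41, 20, 47, 44]


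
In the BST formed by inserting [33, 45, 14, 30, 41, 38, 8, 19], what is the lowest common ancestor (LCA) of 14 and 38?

Tree insertion order: [33, 45, 14, 30, 41, 38, 8, 19]
Tree (level-order array): [33, 14, 45, 8, 30, 41, None, None, None, 19, None, 38]
In a BST, the LCA of p=14, q=38 is the first node v on the
root-to-leaf path with p <= v <= q (go left if both < v, right if both > v).
Walk from root:
  at 33: 14 <= 33 <= 38, this is the LCA
LCA = 33


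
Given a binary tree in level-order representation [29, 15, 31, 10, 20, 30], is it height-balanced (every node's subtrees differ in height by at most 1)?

Tree (level-order array): [29, 15, 31, 10, 20, 30]
Definition: a tree is height-balanced if, at every node, |h(left) - h(right)| <= 1 (empty subtree has height -1).
Bottom-up per-node check:
  node 10: h_left=-1, h_right=-1, diff=0 [OK], height=0
  node 20: h_left=-1, h_right=-1, diff=0 [OK], height=0
  node 15: h_left=0, h_right=0, diff=0 [OK], height=1
  node 30: h_left=-1, h_right=-1, diff=0 [OK], height=0
  node 31: h_left=0, h_right=-1, diff=1 [OK], height=1
  node 29: h_left=1, h_right=1, diff=0 [OK], height=2
All nodes satisfy the balance condition.
Result: Balanced


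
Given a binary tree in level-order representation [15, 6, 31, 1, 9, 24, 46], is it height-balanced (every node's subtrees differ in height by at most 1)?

Tree (level-order array): [15, 6, 31, 1, 9, 24, 46]
Definition: a tree is height-balanced if, at every node, |h(left) - h(right)| <= 1 (empty subtree has height -1).
Bottom-up per-node check:
  node 1: h_left=-1, h_right=-1, diff=0 [OK], height=0
  node 9: h_left=-1, h_right=-1, diff=0 [OK], height=0
  node 6: h_left=0, h_right=0, diff=0 [OK], height=1
  node 24: h_left=-1, h_right=-1, diff=0 [OK], height=0
  node 46: h_left=-1, h_right=-1, diff=0 [OK], height=0
  node 31: h_left=0, h_right=0, diff=0 [OK], height=1
  node 15: h_left=1, h_right=1, diff=0 [OK], height=2
All nodes satisfy the balance condition.
Result: Balanced


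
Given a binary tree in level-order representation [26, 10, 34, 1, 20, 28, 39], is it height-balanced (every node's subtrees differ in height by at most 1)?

Tree (level-order array): [26, 10, 34, 1, 20, 28, 39]
Definition: a tree is height-balanced if, at every node, |h(left) - h(right)| <= 1 (empty subtree has height -1).
Bottom-up per-node check:
  node 1: h_left=-1, h_right=-1, diff=0 [OK], height=0
  node 20: h_left=-1, h_right=-1, diff=0 [OK], height=0
  node 10: h_left=0, h_right=0, diff=0 [OK], height=1
  node 28: h_left=-1, h_right=-1, diff=0 [OK], height=0
  node 39: h_left=-1, h_right=-1, diff=0 [OK], height=0
  node 34: h_left=0, h_right=0, diff=0 [OK], height=1
  node 26: h_left=1, h_right=1, diff=0 [OK], height=2
All nodes satisfy the balance condition.
Result: Balanced


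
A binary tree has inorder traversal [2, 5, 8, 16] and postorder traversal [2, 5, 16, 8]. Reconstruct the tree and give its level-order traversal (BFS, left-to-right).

Inorder:   [2, 5, 8, 16]
Postorder: [2, 5, 16, 8]
Algorithm: postorder visits root last, so walk postorder right-to-left;
each value is the root of the current inorder slice — split it at that
value, recurse on the right subtree first, then the left.
Recursive splits:
  root=8; inorder splits into left=[2, 5], right=[16]
  root=16; inorder splits into left=[], right=[]
  root=5; inorder splits into left=[2], right=[]
  root=2; inorder splits into left=[], right=[]
Reconstructed level-order: [8, 5, 16, 2]


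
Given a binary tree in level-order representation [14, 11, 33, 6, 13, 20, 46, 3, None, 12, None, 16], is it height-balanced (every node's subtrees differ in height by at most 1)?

Tree (level-order array): [14, 11, 33, 6, 13, 20, 46, 3, None, 12, None, 16]
Definition: a tree is height-balanced if, at every node, |h(left) - h(right)| <= 1 (empty subtree has height -1).
Bottom-up per-node check:
  node 3: h_left=-1, h_right=-1, diff=0 [OK], height=0
  node 6: h_left=0, h_right=-1, diff=1 [OK], height=1
  node 12: h_left=-1, h_right=-1, diff=0 [OK], height=0
  node 13: h_left=0, h_right=-1, diff=1 [OK], height=1
  node 11: h_left=1, h_right=1, diff=0 [OK], height=2
  node 16: h_left=-1, h_right=-1, diff=0 [OK], height=0
  node 20: h_left=0, h_right=-1, diff=1 [OK], height=1
  node 46: h_left=-1, h_right=-1, diff=0 [OK], height=0
  node 33: h_left=1, h_right=0, diff=1 [OK], height=2
  node 14: h_left=2, h_right=2, diff=0 [OK], height=3
All nodes satisfy the balance condition.
Result: Balanced


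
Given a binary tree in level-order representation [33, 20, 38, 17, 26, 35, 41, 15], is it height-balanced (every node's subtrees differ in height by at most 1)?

Tree (level-order array): [33, 20, 38, 17, 26, 35, 41, 15]
Definition: a tree is height-balanced if, at every node, |h(left) - h(right)| <= 1 (empty subtree has height -1).
Bottom-up per-node check:
  node 15: h_left=-1, h_right=-1, diff=0 [OK], height=0
  node 17: h_left=0, h_right=-1, diff=1 [OK], height=1
  node 26: h_left=-1, h_right=-1, diff=0 [OK], height=0
  node 20: h_left=1, h_right=0, diff=1 [OK], height=2
  node 35: h_left=-1, h_right=-1, diff=0 [OK], height=0
  node 41: h_left=-1, h_right=-1, diff=0 [OK], height=0
  node 38: h_left=0, h_right=0, diff=0 [OK], height=1
  node 33: h_left=2, h_right=1, diff=1 [OK], height=3
All nodes satisfy the balance condition.
Result: Balanced


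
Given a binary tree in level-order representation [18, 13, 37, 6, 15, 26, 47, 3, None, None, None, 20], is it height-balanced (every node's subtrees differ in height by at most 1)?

Tree (level-order array): [18, 13, 37, 6, 15, 26, 47, 3, None, None, None, 20]
Definition: a tree is height-balanced if, at every node, |h(left) - h(right)| <= 1 (empty subtree has height -1).
Bottom-up per-node check:
  node 3: h_left=-1, h_right=-1, diff=0 [OK], height=0
  node 6: h_left=0, h_right=-1, diff=1 [OK], height=1
  node 15: h_left=-1, h_right=-1, diff=0 [OK], height=0
  node 13: h_left=1, h_right=0, diff=1 [OK], height=2
  node 20: h_left=-1, h_right=-1, diff=0 [OK], height=0
  node 26: h_left=0, h_right=-1, diff=1 [OK], height=1
  node 47: h_left=-1, h_right=-1, diff=0 [OK], height=0
  node 37: h_left=1, h_right=0, diff=1 [OK], height=2
  node 18: h_left=2, h_right=2, diff=0 [OK], height=3
All nodes satisfy the balance condition.
Result: Balanced


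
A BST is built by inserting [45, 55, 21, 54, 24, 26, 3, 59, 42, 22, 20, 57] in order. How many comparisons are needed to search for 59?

Search path for 59: 45 -> 55 -> 59
Found: True
Comparisons: 3


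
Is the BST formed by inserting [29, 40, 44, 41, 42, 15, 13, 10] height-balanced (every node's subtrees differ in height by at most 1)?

Tree (level-order array): [29, 15, 40, 13, None, None, 44, 10, None, 41, None, None, None, None, 42]
Definition: a tree is height-balanced if, at every node, |h(left) - h(right)| <= 1 (empty subtree has height -1).
Bottom-up per-node check:
  node 10: h_left=-1, h_right=-1, diff=0 [OK], height=0
  node 13: h_left=0, h_right=-1, diff=1 [OK], height=1
  node 15: h_left=1, h_right=-1, diff=2 [FAIL (|1--1|=2 > 1)], height=2
  node 42: h_left=-1, h_right=-1, diff=0 [OK], height=0
  node 41: h_left=-1, h_right=0, diff=1 [OK], height=1
  node 44: h_left=1, h_right=-1, diff=2 [FAIL (|1--1|=2 > 1)], height=2
  node 40: h_left=-1, h_right=2, diff=3 [FAIL (|-1-2|=3 > 1)], height=3
  node 29: h_left=2, h_right=3, diff=1 [OK], height=4
Node 15 violates the condition: |1 - -1| = 2 > 1.
Result: Not balanced


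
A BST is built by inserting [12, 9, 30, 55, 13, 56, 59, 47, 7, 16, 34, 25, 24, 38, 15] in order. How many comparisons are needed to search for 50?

Search path for 50: 12 -> 30 -> 55 -> 47
Found: False
Comparisons: 4


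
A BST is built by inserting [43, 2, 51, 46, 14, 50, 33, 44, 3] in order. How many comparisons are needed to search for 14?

Search path for 14: 43 -> 2 -> 14
Found: True
Comparisons: 3


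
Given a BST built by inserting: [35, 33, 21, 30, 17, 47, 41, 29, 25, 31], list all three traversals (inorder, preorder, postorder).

Tree insertion order: [35, 33, 21, 30, 17, 47, 41, 29, 25, 31]
Tree (level-order array): [35, 33, 47, 21, None, 41, None, 17, 30, None, None, None, None, 29, 31, 25]
Inorder (L, root, R): [17, 21, 25, 29, 30, 31, 33, 35, 41, 47]
Preorder (root, L, R): [35, 33, 21, 17, 30, 29, 25, 31, 47, 41]
Postorder (L, R, root): [17, 25, 29, 31, 30, 21, 33, 41, 47, 35]


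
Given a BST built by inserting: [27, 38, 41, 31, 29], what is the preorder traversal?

Tree insertion order: [27, 38, 41, 31, 29]
Tree (level-order array): [27, None, 38, 31, 41, 29]
Preorder traversal: [27, 38, 31, 29, 41]


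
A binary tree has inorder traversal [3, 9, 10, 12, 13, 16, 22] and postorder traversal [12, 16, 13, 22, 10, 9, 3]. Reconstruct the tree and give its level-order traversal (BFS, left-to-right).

Inorder:   [3, 9, 10, 12, 13, 16, 22]
Postorder: [12, 16, 13, 22, 10, 9, 3]
Algorithm: postorder visits root last, so walk postorder right-to-left;
each value is the root of the current inorder slice — split it at that
value, recurse on the right subtree first, then the left.
Recursive splits:
  root=3; inorder splits into left=[], right=[9, 10, 12, 13, 16, 22]
  root=9; inorder splits into left=[], right=[10, 12, 13, 16, 22]
  root=10; inorder splits into left=[], right=[12, 13, 16, 22]
  root=22; inorder splits into left=[12, 13, 16], right=[]
  root=13; inorder splits into left=[12], right=[16]
  root=16; inorder splits into left=[], right=[]
  root=12; inorder splits into left=[], right=[]
Reconstructed level-order: [3, 9, 10, 22, 13, 12, 16]


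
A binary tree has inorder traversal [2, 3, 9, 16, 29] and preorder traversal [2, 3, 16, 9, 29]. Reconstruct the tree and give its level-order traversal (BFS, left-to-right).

Inorder:  [2, 3, 9, 16, 29]
Preorder: [2, 3, 16, 9, 29]
Algorithm: preorder visits root first, so consume preorder in order;
for each root, split the current inorder slice at that value into
left-subtree inorder and right-subtree inorder, then recurse.
Recursive splits:
  root=2; inorder splits into left=[], right=[3, 9, 16, 29]
  root=3; inorder splits into left=[], right=[9, 16, 29]
  root=16; inorder splits into left=[9], right=[29]
  root=9; inorder splits into left=[], right=[]
  root=29; inorder splits into left=[], right=[]
Reconstructed level-order: [2, 3, 16, 9, 29]


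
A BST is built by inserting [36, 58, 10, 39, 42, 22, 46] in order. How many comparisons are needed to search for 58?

Search path for 58: 36 -> 58
Found: True
Comparisons: 2


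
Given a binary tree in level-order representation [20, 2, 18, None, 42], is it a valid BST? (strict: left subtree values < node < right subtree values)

Level-order array: [20, 2, 18, None, 42]
Validate using subtree bounds (lo, hi): at each node, require lo < value < hi,
then recurse left with hi=value and right with lo=value.
Preorder trace (stopping at first violation):
  at node 20 with bounds (-inf, +inf): OK
  at node 2 with bounds (-inf, 20): OK
  at node 42 with bounds (2, 20): VIOLATION
Node 42 violates its bound: not (2 < 42 < 20).
Result: Not a valid BST


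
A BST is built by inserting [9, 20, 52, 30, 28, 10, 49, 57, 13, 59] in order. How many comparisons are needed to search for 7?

Search path for 7: 9
Found: False
Comparisons: 1


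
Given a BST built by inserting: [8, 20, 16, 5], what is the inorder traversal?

Tree insertion order: [8, 20, 16, 5]
Tree (level-order array): [8, 5, 20, None, None, 16]
Inorder traversal: [5, 8, 16, 20]


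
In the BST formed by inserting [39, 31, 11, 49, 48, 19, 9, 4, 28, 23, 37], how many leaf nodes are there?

Tree built from: [39, 31, 11, 49, 48, 19, 9, 4, 28, 23, 37]
Tree (level-order array): [39, 31, 49, 11, 37, 48, None, 9, 19, None, None, None, None, 4, None, None, 28, None, None, 23]
Rule: A leaf has 0 children.
Per-node child counts:
  node 39: 2 child(ren)
  node 31: 2 child(ren)
  node 11: 2 child(ren)
  node 9: 1 child(ren)
  node 4: 0 child(ren)
  node 19: 1 child(ren)
  node 28: 1 child(ren)
  node 23: 0 child(ren)
  node 37: 0 child(ren)
  node 49: 1 child(ren)
  node 48: 0 child(ren)
Matching nodes: [4, 23, 37, 48]
Count of leaf nodes: 4


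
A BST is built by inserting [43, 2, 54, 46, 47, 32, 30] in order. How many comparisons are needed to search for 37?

Search path for 37: 43 -> 2 -> 32
Found: False
Comparisons: 3


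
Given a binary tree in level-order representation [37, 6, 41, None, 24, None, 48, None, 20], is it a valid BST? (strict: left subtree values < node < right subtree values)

Level-order array: [37, 6, 41, None, 24, None, 48, None, 20]
Validate using subtree bounds (lo, hi): at each node, require lo < value < hi,
then recurse left with hi=value and right with lo=value.
Preorder trace (stopping at first violation):
  at node 37 with bounds (-inf, +inf): OK
  at node 6 with bounds (-inf, 37): OK
  at node 24 with bounds (6, 37): OK
  at node 20 with bounds (24, 37): VIOLATION
Node 20 violates its bound: not (24 < 20 < 37).
Result: Not a valid BST


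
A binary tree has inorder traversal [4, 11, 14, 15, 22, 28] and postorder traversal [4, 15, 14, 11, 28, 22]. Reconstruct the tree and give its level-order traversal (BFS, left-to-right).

Inorder:   [4, 11, 14, 15, 22, 28]
Postorder: [4, 15, 14, 11, 28, 22]
Algorithm: postorder visits root last, so walk postorder right-to-left;
each value is the root of the current inorder slice — split it at that
value, recurse on the right subtree first, then the left.
Recursive splits:
  root=22; inorder splits into left=[4, 11, 14, 15], right=[28]
  root=28; inorder splits into left=[], right=[]
  root=11; inorder splits into left=[4], right=[14, 15]
  root=14; inorder splits into left=[], right=[15]
  root=15; inorder splits into left=[], right=[]
  root=4; inorder splits into left=[], right=[]
Reconstructed level-order: [22, 11, 28, 4, 14, 15]


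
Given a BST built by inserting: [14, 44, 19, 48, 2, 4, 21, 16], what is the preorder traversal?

Tree insertion order: [14, 44, 19, 48, 2, 4, 21, 16]
Tree (level-order array): [14, 2, 44, None, 4, 19, 48, None, None, 16, 21]
Preorder traversal: [14, 2, 4, 44, 19, 16, 21, 48]


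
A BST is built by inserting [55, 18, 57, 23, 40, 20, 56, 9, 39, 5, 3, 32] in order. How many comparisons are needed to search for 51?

Search path for 51: 55 -> 18 -> 23 -> 40
Found: False
Comparisons: 4


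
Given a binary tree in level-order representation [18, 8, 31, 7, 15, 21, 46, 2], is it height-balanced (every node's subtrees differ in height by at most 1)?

Tree (level-order array): [18, 8, 31, 7, 15, 21, 46, 2]
Definition: a tree is height-balanced if, at every node, |h(left) - h(right)| <= 1 (empty subtree has height -1).
Bottom-up per-node check:
  node 2: h_left=-1, h_right=-1, diff=0 [OK], height=0
  node 7: h_left=0, h_right=-1, diff=1 [OK], height=1
  node 15: h_left=-1, h_right=-1, diff=0 [OK], height=0
  node 8: h_left=1, h_right=0, diff=1 [OK], height=2
  node 21: h_left=-1, h_right=-1, diff=0 [OK], height=0
  node 46: h_left=-1, h_right=-1, diff=0 [OK], height=0
  node 31: h_left=0, h_right=0, diff=0 [OK], height=1
  node 18: h_left=2, h_right=1, diff=1 [OK], height=3
All nodes satisfy the balance condition.
Result: Balanced


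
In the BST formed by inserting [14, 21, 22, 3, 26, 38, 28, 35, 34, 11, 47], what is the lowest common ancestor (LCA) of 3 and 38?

Tree insertion order: [14, 21, 22, 3, 26, 38, 28, 35, 34, 11, 47]
Tree (level-order array): [14, 3, 21, None, 11, None, 22, None, None, None, 26, None, 38, 28, 47, None, 35, None, None, 34]
In a BST, the LCA of p=3, q=38 is the first node v on the
root-to-leaf path with p <= v <= q (go left if both < v, right if both > v).
Walk from root:
  at 14: 3 <= 14 <= 38, this is the LCA
LCA = 14


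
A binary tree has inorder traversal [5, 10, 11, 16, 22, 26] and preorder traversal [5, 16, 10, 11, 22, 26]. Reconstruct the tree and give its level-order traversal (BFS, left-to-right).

Inorder:  [5, 10, 11, 16, 22, 26]
Preorder: [5, 16, 10, 11, 22, 26]
Algorithm: preorder visits root first, so consume preorder in order;
for each root, split the current inorder slice at that value into
left-subtree inorder and right-subtree inorder, then recurse.
Recursive splits:
  root=5; inorder splits into left=[], right=[10, 11, 16, 22, 26]
  root=16; inorder splits into left=[10, 11], right=[22, 26]
  root=10; inorder splits into left=[], right=[11]
  root=11; inorder splits into left=[], right=[]
  root=22; inorder splits into left=[], right=[26]
  root=26; inorder splits into left=[], right=[]
Reconstructed level-order: [5, 16, 10, 22, 11, 26]


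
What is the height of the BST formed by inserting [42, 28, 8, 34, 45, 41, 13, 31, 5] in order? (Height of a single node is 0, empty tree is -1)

Insertion order: [42, 28, 8, 34, 45, 41, 13, 31, 5]
Tree (level-order array): [42, 28, 45, 8, 34, None, None, 5, 13, 31, 41]
Compute height bottom-up (empty subtree = -1):
  height(5) = 1 + max(-1, -1) = 0
  height(13) = 1 + max(-1, -1) = 0
  height(8) = 1 + max(0, 0) = 1
  height(31) = 1 + max(-1, -1) = 0
  height(41) = 1 + max(-1, -1) = 0
  height(34) = 1 + max(0, 0) = 1
  height(28) = 1 + max(1, 1) = 2
  height(45) = 1 + max(-1, -1) = 0
  height(42) = 1 + max(2, 0) = 3
Height = 3


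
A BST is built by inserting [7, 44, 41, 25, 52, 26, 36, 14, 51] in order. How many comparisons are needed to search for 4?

Search path for 4: 7
Found: False
Comparisons: 1


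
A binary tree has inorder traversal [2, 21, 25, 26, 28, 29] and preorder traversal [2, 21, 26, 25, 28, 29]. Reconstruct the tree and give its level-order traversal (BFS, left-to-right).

Inorder:  [2, 21, 25, 26, 28, 29]
Preorder: [2, 21, 26, 25, 28, 29]
Algorithm: preorder visits root first, so consume preorder in order;
for each root, split the current inorder slice at that value into
left-subtree inorder and right-subtree inorder, then recurse.
Recursive splits:
  root=2; inorder splits into left=[], right=[21, 25, 26, 28, 29]
  root=21; inorder splits into left=[], right=[25, 26, 28, 29]
  root=26; inorder splits into left=[25], right=[28, 29]
  root=25; inorder splits into left=[], right=[]
  root=28; inorder splits into left=[], right=[29]
  root=29; inorder splits into left=[], right=[]
Reconstructed level-order: [2, 21, 26, 25, 28, 29]


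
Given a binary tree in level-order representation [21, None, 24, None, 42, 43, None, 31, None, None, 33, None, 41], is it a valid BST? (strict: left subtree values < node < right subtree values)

Level-order array: [21, None, 24, None, 42, 43, None, 31, None, None, 33, None, 41]
Validate using subtree bounds (lo, hi): at each node, require lo < value < hi,
then recurse left with hi=value and right with lo=value.
Preorder trace (stopping at first violation):
  at node 21 with bounds (-inf, +inf): OK
  at node 24 with bounds (21, +inf): OK
  at node 42 with bounds (24, +inf): OK
  at node 43 with bounds (24, 42): VIOLATION
Node 43 violates its bound: not (24 < 43 < 42).
Result: Not a valid BST


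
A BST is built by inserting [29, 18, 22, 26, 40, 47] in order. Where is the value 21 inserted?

Starting tree (level order): [29, 18, 40, None, 22, None, 47, None, 26]
Insertion path: 29 -> 18 -> 22
Result: insert 21 as left child of 22
Final tree (level order): [29, 18, 40, None, 22, None, 47, 21, 26]


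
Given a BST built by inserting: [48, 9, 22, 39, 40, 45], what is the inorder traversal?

Tree insertion order: [48, 9, 22, 39, 40, 45]
Tree (level-order array): [48, 9, None, None, 22, None, 39, None, 40, None, 45]
Inorder traversal: [9, 22, 39, 40, 45, 48]


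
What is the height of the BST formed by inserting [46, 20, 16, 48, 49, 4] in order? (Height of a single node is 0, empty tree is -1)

Insertion order: [46, 20, 16, 48, 49, 4]
Tree (level-order array): [46, 20, 48, 16, None, None, 49, 4]
Compute height bottom-up (empty subtree = -1):
  height(4) = 1 + max(-1, -1) = 0
  height(16) = 1 + max(0, -1) = 1
  height(20) = 1 + max(1, -1) = 2
  height(49) = 1 + max(-1, -1) = 0
  height(48) = 1 + max(-1, 0) = 1
  height(46) = 1 + max(2, 1) = 3
Height = 3


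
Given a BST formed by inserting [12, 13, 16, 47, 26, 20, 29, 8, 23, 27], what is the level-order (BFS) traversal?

Tree insertion order: [12, 13, 16, 47, 26, 20, 29, 8, 23, 27]
Tree (level-order array): [12, 8, 13, None, None, None, 16, None, 47, 26, None, 20, 29, None, 23, 27]
BFS from the root, enqueuing left then right child of each popped node:
  queue [12] -> pop 12, enqueue [8, 13], visited so far: [12]
  queue [8, 13] -> pop 8, enqueue [none], visited so far: [12, 8]
  queue [13] -> pop 13, enqueue [16], visited so far: [12, 8, 13]
  queue [16] -> pop 16, enqueue [47], visited so far: [12, 8, 13, 16]
  queue [47] -> pop 47, enqueue [26], visited so far: [12, 8, 13, 16, 47]
  queue [26] -> pop 26, enqueue [20, 29], visited so far: [12, 8, 13, 16, 47, 26]
  queue [20, 29] -> pop 20, enqueue [23], visited so far: [12, 8, 13, 16, 47, 26, 20]
  queue [29, 23] -> pop 29, enqueue [27], visited so far: [12, 8, 13, 16, 47, 26, 20, 29]
  queue [23, 27] -> pop 23, enqueue [none], visited so far: [12, 8, 13, 16, 47, 26, 20, 29, 23]
  queue [27] -> pop 27, enqueue [none], visited so far: [12, 8, 13, 16, 47, 26, 20, 29, 23, 27]
Result: [12, 8, 13, 16, 47, 26, 20, 29, 23, 27]


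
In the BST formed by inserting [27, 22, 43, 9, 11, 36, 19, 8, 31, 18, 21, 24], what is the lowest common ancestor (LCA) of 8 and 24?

Tree insertion order: [27, 22, 43, 9, 11, 36, 19, 8, 31, 18, 21, 24]
Tree (level-order array): [27, 22, 43, 9, 24, 36, None, 8, 11, None, None, 31, None, None, None, None, 19, None, None, 18, 21]
In a BST, the LCA of p=8, q=24 is the first node v on the
root-to-leaf path with p <= v <= q (go left if both < v, right if both > v).
Walk from root:
  at 27: both 8 and 24 < 27, go left
  at 22: 8 <= 22 <= 24, this is the LCA
LCA = 22


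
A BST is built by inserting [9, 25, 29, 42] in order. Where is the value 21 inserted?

Starting tree (level order): [9, None, 25, None, 29, None, 42]
Insertion path: 9 -> 25
Result: insert 21 as left child of 25
Final tree (level order): [9, None, 25, 21, 29, None, None, None, 42]


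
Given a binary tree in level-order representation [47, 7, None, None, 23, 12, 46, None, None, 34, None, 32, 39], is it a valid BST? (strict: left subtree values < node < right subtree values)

Level-order array: [47, 7, None, None, 23, 12, 46, None, None, 34, None, 32, 39]
Validate using subtree bounds (lo, hi): at each node, require lo < value < hi,
then recurse left with hi=value and right with lo=value.
Preorder trace (stopping at first violation):
  at node 47 with bounds (-inf, +inf): OK
  at node 7 with bounds (-inf, 47): OK
  at node 23 with bounds (7, 47): OK
  at node 12 with bounds (7, 23): OK
  at node 46 with bounds (23, 47): OK
  at node 34 with bounds (23, 46): OK
  at node 32 with bounds (23, 34): OK
  at node 39 with bounds (34, 46): OK
No violation found at any node.
Result: Valid BST
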